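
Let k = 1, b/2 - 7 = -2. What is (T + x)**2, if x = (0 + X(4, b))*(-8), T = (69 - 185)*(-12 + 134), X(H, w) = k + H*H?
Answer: 204146944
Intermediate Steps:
b = 10 (b = 14 + 2*(-2) = 14 - 4 = 10)
X(H, w) = 1 + H**2 (X(H, w) = 1 + H*H = 1 + H**2)
T = -14152 (T = -116*122 = -14152)
x = -136 (x = (0 + (1 + 4**2))*(-8) = (0 + (1 + 16))*(-8) = (0 + 17)*(-8) = 17*(-8) = -136)
(T + x)**2 = (-14152 - 136)**2 = (-14288)**2 = 204146944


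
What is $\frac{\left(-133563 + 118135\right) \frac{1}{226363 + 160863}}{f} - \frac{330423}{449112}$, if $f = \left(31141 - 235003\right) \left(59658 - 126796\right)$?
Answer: $- \frac{10423898611353992593}{14168196381982765704} \approx -0.73573$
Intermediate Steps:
$f = 13686886956$ ($f = \left(-203862\right) \left(-67138\right) = 13686886956$)
$\frac{\left(-133563 + 118135\right) \frac{1}{226363 + 160863}}{f} - \frac{330423}{449112} = \frac{\left(-133563 + 118135\right) \frac{1}{226363 + 160863}}{13686886956} - \frac{330423}{449112} = - \frac{15428}{387226} \cdot \frac{1}{13686886956} - \frac{110141}{149704} = \left(-15428\right) \frac{1}{387226} \cdot \frac{1}{13686886956} - \frac{110141}{149704} = \left(- \frac{1102}{27659}\right) \frac{1}{13686886956} - \frac{110141}{149704} = - \frac{551}{189282803158002} - \frac{110141}{149704} = - \frac{10423898611353992593}{14168196381982765704}$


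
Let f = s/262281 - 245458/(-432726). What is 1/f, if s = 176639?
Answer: 18915968001/23469209602 ≈ 0.80599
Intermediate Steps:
f = 23469209602/18915968001 (f = 176639/262281 - 245458/(-432726) = 176639*(1/262281) - 245458*(-1/432726) = 176639/262281 + 122729/216363 = 23469209602/18915968001 ≈ 1.2407)
1/f = 1/(23469209602/18915968001) = 18915968001/23469209602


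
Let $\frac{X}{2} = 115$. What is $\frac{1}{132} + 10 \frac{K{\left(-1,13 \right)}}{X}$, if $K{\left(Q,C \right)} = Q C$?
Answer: $- \frac{1693}{3036} \approx -0.55764$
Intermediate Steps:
$X = 230$ ($X = 2 \cdot 115 = 230$)
$K{\left(Q,C \right)} = C Q$
$\frac{1}{132} + 10 \frac{K{\left(-1,13 \right)}}{X} = \frac{1}{132} + 10 \frac{13 \left(-1\right)}{230} = \frac{1}{132} + 10 \left(\left(-13\right) \frac{1}{230}\right) = \frac{1}{132} + 10 \left(- \frac{13}{230}\right) = \frac{1}{132} - \frac{13}{23} = - \frac{1693}{3036}$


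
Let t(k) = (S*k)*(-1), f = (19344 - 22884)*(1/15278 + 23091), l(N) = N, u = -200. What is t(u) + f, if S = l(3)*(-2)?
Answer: -624437376030/7639 ≈ -8.1743e+7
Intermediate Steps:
f = -624428209230/7639 (f = -3540*(1/15278 + 23091) = -3540*352784299/15278 = -624428209230/7639 ≈ -8.1742e+7)
S = -6 (S = 3*(-2) = -6)
t(k) = 6*k (t(k) = -6*k*(-1) = 6*k)
t(u) + f = 6*(-200) - 624428209230/7639 = -1200 - 624428209230/7639 = -624437376030/7639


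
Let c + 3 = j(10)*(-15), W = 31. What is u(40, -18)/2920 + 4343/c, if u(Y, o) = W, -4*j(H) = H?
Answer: 25365259/201480 ≈ 125.89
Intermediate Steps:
j(H) = -H/4
u(Y, o) = 31
c = 69/2 (c = -3 - ¼*10*(-15) = -3 - 5/2*(-15) = -3 + 75/2 = 69/2 ≈ 34.500)
u(40, -18)/2920 + 4343/c = 31/2920 + 4343/(69/2) = 31*(1/2920) + 4343*(2/69) = 31/2920 + 8686/69 = 25365259/201480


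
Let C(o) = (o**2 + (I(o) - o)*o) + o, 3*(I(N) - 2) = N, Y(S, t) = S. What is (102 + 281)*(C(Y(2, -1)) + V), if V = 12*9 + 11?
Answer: 145157/3 ≈ 48386.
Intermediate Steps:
I(N) = 2 + N/3
V = 119 (V = 108 + 11 = 119)
C(o) = o + o**2 + o*(2 - 2*o/3) (C(o) = (o**2 + ((2 + o/3) - o)*o) + o = (o**2 + (2 - 2*o/3)*o) + o = (o**2 + o*(2 - 2*o/3)) + o = o + o**2 + o*(2 - 2*o/3))
(102 + 281)*(C(Y(2, -1)) + V) = (102 + 281)*((1/3)*2*(9 + 2) + 119) = 383*((1/3)*2*11 + 119) = 383*(22/3 + 119) = 383*(379/3) = 145157/3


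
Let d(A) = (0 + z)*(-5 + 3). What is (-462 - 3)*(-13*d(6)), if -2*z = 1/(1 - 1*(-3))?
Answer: 6045/4 ≈ 1511.3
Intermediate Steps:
z = -1/8 (z = -1/(2*(1 - 1*(-3))) = -1/(2*(1 + 3)) = -1/2/4 = -1/2*1/4 = -1/8 ≈ -0.12500)
d(A) = 1/4 (d(A) = (0 - 1/8)*(-5 + 3) = -1/8*(-2) = 1/4)
(-462 - 3)*(-13*d(6)) = (-462 - 3)*(-13*1/4) = -465*(-13/4) = 6045/4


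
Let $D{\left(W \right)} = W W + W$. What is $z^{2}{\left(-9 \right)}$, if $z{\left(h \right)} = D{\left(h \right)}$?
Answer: $5184$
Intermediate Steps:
$D{\left(W \right)} = W + W^{2}$ ($D{\left(W \right)} = W^{2} + W = W + W^{2}$)
$z{\left(h \right)} = h \left(1 + h\right)$
$z^{2}{\left(-9 \right)} = \left(- 9 \left(1 - 9\right)\right)^{2} = \left(\left(-9\right) \left(-8\right)\right)^{2} = 72^{2} = 5184$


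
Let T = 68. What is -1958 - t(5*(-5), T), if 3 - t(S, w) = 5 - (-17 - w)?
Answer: -1871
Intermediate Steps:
t(S, w) = -19 - w (t(S, w) = 3 - (5 - (-17 - w)) = 3 - (5 + (17 + w)) = 3 - (22 + w) = 3 + (-22 - w) = -19 - w)
-1958 - t(5*(-5), T) = -1958 - (-19 - 1*68) = -1958 - (-19 - 68) = -1958 - 1*(-87) = -1958 + 87 = -1871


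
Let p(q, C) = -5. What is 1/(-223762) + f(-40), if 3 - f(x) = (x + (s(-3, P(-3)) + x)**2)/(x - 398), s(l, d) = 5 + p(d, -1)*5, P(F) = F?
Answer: 545307775/49003878 ≈ 11.128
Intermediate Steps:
s(l, d) = -20 (s(l, d) = 5 - 5*5 = 5 - 25 = -20)
f(x) = 3 - (x + (-20 + x)**2)/(-398 + x) (f(x) = 3 - (x + (-20 + x)**2)/(x - 398) = 3 - (x + (-20 + x)**2)/(-398 + x))
1/(-223762) + f(-40) = 1/(-223762) + (-1594 - 1*(-40)**2 + 42*(-40))/(-398 - 40) = -1/223762 + (-1594 - 1*1600 - 1680)/(-438) = -1/223762 - (-1594 - 1600 - 1680)/438 = -1/223762 - 1/438*(-4874) = -1/223762 + 2437/219 = 545307775/49003878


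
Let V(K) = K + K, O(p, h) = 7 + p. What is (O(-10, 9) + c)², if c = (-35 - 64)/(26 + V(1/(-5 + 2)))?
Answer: 275625/5776 ≈ 47.719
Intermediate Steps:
V(K) = 2*K
c = -297/76 (c = (-35 - 64)/(26 + 2/(-5 + 2)) = -99/(26 + 2/(-3)) = -99/(26 + 2*(-⅓)) = -99/(26 - ⅔) = -99/76/3 = -99*3/76 = -297/76 ≈ -3.9079)
(O(-10, 9) + c)² = ((7 - 10) - 297/76)² = (-3 - 297/76)² = (-525/76)² = 275625/5776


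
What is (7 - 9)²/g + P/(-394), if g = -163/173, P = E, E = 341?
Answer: -328231/64222 ≈ -5.1109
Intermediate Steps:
P = 341
g = -163/173 (g = -163*1/173 = -163/173 ≈ -0.94220)
(7 - 9)²/g + P/(-394) = (7 - 9)²/(-163/173) + 341/(-394) = (-2)²*(-173/163) + 341*(-1/394) = 4*(-173/163) - 341/394 = -692/163 - 341/394 = -328231/64222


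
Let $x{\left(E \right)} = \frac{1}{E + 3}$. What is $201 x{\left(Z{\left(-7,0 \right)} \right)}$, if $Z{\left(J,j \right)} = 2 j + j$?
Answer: $67$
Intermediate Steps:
$Z{\left(J,j \right)} = 3 j$
$x{\left(E \right)} = \frac{1}{3 + E}$
$201 x{\left(Z{\left(-7,0 \right)} \right)} = \frac{201}{3 + 3 \cdot 0} = \frac{201}{3 + 0} = \frac{201}{3} = 201 \cdot \frac{1}{3} = 67$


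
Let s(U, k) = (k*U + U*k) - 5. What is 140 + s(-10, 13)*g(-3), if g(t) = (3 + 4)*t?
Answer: 5705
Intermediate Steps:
s(U, k) = -5 + 2*U*k (s(U, k) = (U*k + U*k) - 5 = 2*U*k - 5 = -5 + 2*U*k)
g(t) = 7*t
140 + s(-10, 13)*g(-3) = 140 + (-5 + 2*(-10)*13)*(7*(-3)) = 140 + (-5 - 260)*(-21) = 140 - 265*(-21) = 140 + 5565 = 5705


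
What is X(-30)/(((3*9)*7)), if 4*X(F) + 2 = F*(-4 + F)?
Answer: 509/378 ≈ 1.3466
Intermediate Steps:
X(F) = -½ + F*(-4 + F)/4 (X(F) = -½ + (F*(-4 + F))/4 = -½ + F*(-4 + F)/4)
X(-30)/(((3*9)*7)) = (-½ - 1*(-30) + (¼)*(-30)²)/(((3*9)*7)) = (-½ + 30 + (¼)*900)/((27*7)) = (-½ + 30 + 225)/189 = (509/2)*(1/189) = 509/378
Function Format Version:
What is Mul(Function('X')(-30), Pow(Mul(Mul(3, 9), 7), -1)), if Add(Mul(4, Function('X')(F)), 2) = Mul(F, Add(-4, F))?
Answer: Rational(509, 378) ≈ 1.3466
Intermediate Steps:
Function('X')(F) = Add(Rational(-1, 2), Mul(Rational(1, 4), F, Add(-4, F))) (Function('X')(F) = Add(Rational(-1, 2), Mul(Rational(1, 4), Mul(F, Add(-4, F)))) = Add(Rational(-1, 2), Mul(Rational(1, 4), F, Add(-4, F))))
Mul(Function('X')(-30), Pow(Mul(Mul(3, 9), 7), -1)) = Mul(Add(Rational(-1, 2), Mul(-1, -30), Mul(Rational(1, 4), Pow(-30, 2))), Pow(Mul(Mul(3, 9), 7), -1)) = Mul(Add(Rational(-1, 2), 30, Mul(Rational(1, 4), 900)), Pow(Mul(27, 7), -1)) = Mul(Add(Rational(-1, 2), 30, 225), Pow(189, -1)) = Mul(Rational(509, 2), Rational(1, 189)) = Rational(509, 378)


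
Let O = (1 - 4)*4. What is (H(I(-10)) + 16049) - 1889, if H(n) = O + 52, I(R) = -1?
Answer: 14200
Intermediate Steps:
O = -12 (O = -3*4 = -12)
H(n) = 40 (H(n) = -12 + 52 = 40)
(H(I(-10)) + 16049) - 1889 = (40 + 16049) - 1889 = 16089 - 1889 = 14200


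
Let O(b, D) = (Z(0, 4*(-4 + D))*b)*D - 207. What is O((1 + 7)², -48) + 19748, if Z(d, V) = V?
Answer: 658517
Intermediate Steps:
O(b, D) = -207 + D*b*(-16 + 4*D) (O(b, D) = ((4*(-4 + D))*b)*D - 207 = ((-16 + 4*D)*b)*D - 207 = (b*(-16 + 4*D))*D - 207 = D*b*(-16 + 4*D) - 207 = -207 + D*b*(-16 + 4*D))
O((1 + 7)², -48) + 19748 = (-207 + 4*(-48)*(1 + 7)²*(-4 - 48)) + 19748 = (-207 + 4*(-48)*8²*(-52)) + 19748 = (-207 + 4*(-48)*64*(-52)) + 19748 = (-207 + 638976) + 19748 = 638769 + 19748 = 658517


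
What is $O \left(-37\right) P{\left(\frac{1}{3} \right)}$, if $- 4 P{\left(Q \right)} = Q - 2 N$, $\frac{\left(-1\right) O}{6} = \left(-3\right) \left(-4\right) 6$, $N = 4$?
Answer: $30636$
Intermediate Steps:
$O = -432$ ($O = - 6 \left(-3\right) \left(-4\right) 6 = - 6 \cdot 12 \cdot 6 = \left(-6\right) 72 = -432$)
$P{\left(Q \right)} = 2 - \frac{Q}{4}$ ($P{\left(Q \right)} = - \frac{Q - 8}{4} = - \frac{-8 + Q}{4} = 2 - \frac{Q}{4}$)
$O \left(-37\right) P{\left(\frac{1}{3} \right)} = \left(-432\right) \left(-37\right) \left(2 - \frac{1}{4 \cdot 3}\right) = 15984 \left(2 - \frac{1}{12}\right) = 15984 \cdot \frac{23}{12} = 30636$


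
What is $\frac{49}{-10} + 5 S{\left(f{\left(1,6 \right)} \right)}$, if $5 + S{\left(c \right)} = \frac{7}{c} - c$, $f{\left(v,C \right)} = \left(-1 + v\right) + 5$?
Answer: $- \frac{479}{10} \approx -47.9$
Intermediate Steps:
$f{\left(v,C \right)} = 4 + v$
$S{\left(c \right)} = -5 - c + \frac{7}{c}$ ($S{\left(c \right)} = -5 - \left(c - \frac{7}{c}\right) = -5 - c + \frac{7}{c}$)
$\frac{49}{-10} + 5 S{\left(f{\left(1,6 \right)} \right)} = \frac{49}{-10} + 5 \left(-5 - \left(4 + 1\right) + \frac{7}{4 + 1}\right) = 49 \left(- \frac{1}{10}\right) + 5 \left(-5 - 5 + \frac{7}{5}\right) = - \frac{49}{10} + 5 \left(-5 - 5 + 7 \cdot \frac{1}{5}\right) = - \frac{49}{10} + 5 \left(-5 - 5 + \frac{7}{5}\right) = - \frac{49}{10} + 5 \left(- \frac{43}{5}\right) = - \frac{49}{10} - 43 = - \frac{479}{10}$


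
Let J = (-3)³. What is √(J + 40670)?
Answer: √40643 ≈ 201.60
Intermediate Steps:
J = -27
√(J + 40670) = √(-27 + 40670) = √40643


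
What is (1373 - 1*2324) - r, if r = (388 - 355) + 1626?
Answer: -2610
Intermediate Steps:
r = 1659 (r = 33 + 1626 = 1659)
(1373 - 1*2324) - r = (1373 - 1*2324) - 1*1659 = (1373 - 2324) - 1659 = -951 - 1659 = -2610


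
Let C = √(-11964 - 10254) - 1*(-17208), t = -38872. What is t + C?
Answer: -21664 + 23*I*√42 ≈ -21664.0 + 149.06*I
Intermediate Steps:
C = 17208 + 23*I*√42 (C = √(-22218) + 17208 = 23*I*√42 + 17208 = 17208 + 23*I*√42 ≈ 17208.0 + 149.06*I)
t + C = -38872 + (17208 + 23*I*√42) = -21664 + 23*I*√42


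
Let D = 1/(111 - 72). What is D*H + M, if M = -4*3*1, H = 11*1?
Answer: -457/39 ≈ -11.718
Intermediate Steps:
H = 11
D = 1/39 ≈ 0.025641
M = -12 (M = -12*1 = -12)
D*H + M = (1/39)*11 - 12 = 11/39 - 12 = -457/39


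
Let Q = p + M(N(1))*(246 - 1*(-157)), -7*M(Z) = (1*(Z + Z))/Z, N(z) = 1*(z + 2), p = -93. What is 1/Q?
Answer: -7/1457 ≈ -0.0048044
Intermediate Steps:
N(z) = 2 + z (N(z) = 1*(2 + z) = 2 + z)
M(Z) = -2/7 (M(Z) = -1*(Z + Z)/(7*Z) = -1*(2*Z)/(7*Z) = -2*Z/(7*Z) = -⅐*2 = -2/7)
Q = -1457/7 (Q = -93 - 2*(246 - 1*(-157))/7 = -93 - 2*(246 + 157)/7 = -93 - 2/7*403 = -93 - 806/7 = -1457/7 ≈ -208.14)
1/Q = 1/(-1457/7) = -7/1457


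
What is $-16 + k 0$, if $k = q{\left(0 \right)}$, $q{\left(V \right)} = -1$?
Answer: $-16$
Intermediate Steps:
$k = -1$
$-16 + k 0 = -16 - 0 = -16 + 0 = -16$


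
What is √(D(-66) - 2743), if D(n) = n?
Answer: 53*I ≈ 53.0*I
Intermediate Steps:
√(D(-66) - 2743) = √(-66 - 2743) = √(-2809) = 53*I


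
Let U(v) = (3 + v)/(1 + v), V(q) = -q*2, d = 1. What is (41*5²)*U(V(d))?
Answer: -1025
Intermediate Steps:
V(q) = -2*q
U(v) = (3 + v)/(1 + v)
(41*5²)*U(V(d)) = (41*5²)*((3 - 2*1)/(1 - 2*1)) = (41*25)*((3 - 2)/(1 - 2)) = 1025*(1/(-1)) = 1025*(-1*1) = 1025*(-1) = -1025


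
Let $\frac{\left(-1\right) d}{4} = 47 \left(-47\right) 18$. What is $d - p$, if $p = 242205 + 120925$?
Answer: $-204082$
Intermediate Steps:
$p = 363130$
$d = 159048$ ($d = - 4 \cdot 47 \left(-47\right) 18 = - 4 \left(\left(-2209\right) 18\right) = \left(-4\right) \left(-39762\right) = 159048$)
$d - p = 159048 - 363130 = -204082$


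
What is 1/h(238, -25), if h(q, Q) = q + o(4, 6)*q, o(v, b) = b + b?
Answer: 1/3094 ≈ 0.00032321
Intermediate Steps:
o(v, b) = 2*b
h(q, Q) = 13*q (h(q, Q) = q + (2*6)*q = q + 12*q = 13*q)
1/h(238, -25) = 1/(13*238) = 1/3094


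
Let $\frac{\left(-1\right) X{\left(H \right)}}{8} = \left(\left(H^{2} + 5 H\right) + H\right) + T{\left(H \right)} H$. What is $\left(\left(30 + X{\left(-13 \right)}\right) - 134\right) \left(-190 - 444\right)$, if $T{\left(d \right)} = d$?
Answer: $1384656$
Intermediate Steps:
$X{\left(H \right)} = - 48 H - 16 H^{2}$ ($X{\left(H \right)} = - 8 \left(\left(\left(H^{2} + 5 H\right) + H\right) + H H\right) = - 8 \left(\left(H^{2} + 6 H\right) + H^{2}\right) = - 8 \left(2 H^{2} + 6 H\right) = - 48 H - 16 H^{2}$)
$\left(\left(30 + X{\left(-13 \right)}\right) - 134\right) \left(-190 - 444\right) = \left(\left(30 - - 208 \left(3 - 13\right)\right) - 134\right) \left(-190 - 444\right) = \left(\left(30 - \left(-208\right) \left(-10\right)\right) - 134\right) \left(-634\right) = \left(\left(30 - 2080\right) - 134\right) \left(-634\right) = \left(-2050 - 134\right) \left(-634\right) = \left(-2184\right) \left(-634\right) = 1384656$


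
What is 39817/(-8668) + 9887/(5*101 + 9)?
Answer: 32617289/2227676 ≈ 14.642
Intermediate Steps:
39817/(-8668) + 9887/(5*101 + 9) = 39817*(-1/8668) + 9887/(505 + 9) = -39817/8668 + 9887/514 = 32617289/2227676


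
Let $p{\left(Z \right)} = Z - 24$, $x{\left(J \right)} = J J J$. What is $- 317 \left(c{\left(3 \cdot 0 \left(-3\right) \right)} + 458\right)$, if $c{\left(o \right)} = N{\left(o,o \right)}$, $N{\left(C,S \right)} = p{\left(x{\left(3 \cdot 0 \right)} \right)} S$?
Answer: $-145186$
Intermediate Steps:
$x{\left(J \right)} = J^{3}$ ($x{\left(J \right)} = J^{2} J = J^{3}$)
$p{\left(Z \right)} = -24 + Z$ ($p{\left(Z \right)} = Z - 24 = -24 + Z$)
$N{\left(C,S \right)} = - 24 S$ ($N{\left(C,S \right)} = \left(-24 + \left(3 \cdot 0\right)^{3}\right) S = \left(-24 + 0^{3}\right) S = \left(-24 + 0\right) S = - 24 S$)
$c{\left(o \right)} = - 24 o$
$- 317 \left(c{\left(3 \cdot 0 \left(-3\right) \right)} + 458\right) = - 317 \left(- 24 \cdot 3 \cdot 0 \left(-3\right) + 458\right) = - 317 \left(- 24 \cdot 0 \left(-3\right) + 458\right) = - 317 \left(\left(-24\right) 0 + 458\right) = - 317 \left(0 + 458\right) = \left(-317\right) 458 = -145186$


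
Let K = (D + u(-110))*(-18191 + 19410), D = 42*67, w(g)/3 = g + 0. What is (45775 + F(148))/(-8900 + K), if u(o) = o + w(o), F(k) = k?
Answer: 45923/2885006 ≈ 0.015918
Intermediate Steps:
w(g) = 3*g (w(g) = 3*(g + 0) = 3*g)
D = 2814
u(o) = 4*o (u(o) = o + 3*o = 4*o)
K = 2893906 (K = (2814 + 4*(-110))*(-18191 + 19410) = (2814 - 440)*1219 = 2374*1219 = 2893906)
(45775 + F(148))/(-8900 + K) = (45775 + 148)/(-8900 + 2893906) = 45923/2885006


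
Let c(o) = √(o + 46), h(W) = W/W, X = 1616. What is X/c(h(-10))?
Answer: 1616*√47/47 ≈ 235.72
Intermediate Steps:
h(W) = 1
c(o) = √(46 + o)
X/c(h(-10)) = 1616/(√(46 + 1)) = 1616/(√47) = 1616*(√47/47) = 1616*√47/47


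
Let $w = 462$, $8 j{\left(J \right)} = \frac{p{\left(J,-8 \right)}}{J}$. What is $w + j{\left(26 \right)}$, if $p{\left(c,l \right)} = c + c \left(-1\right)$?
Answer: $462$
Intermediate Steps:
$p{\left(c,l \right)} = 0$ ($p{\left(c,l \right)} = c - c = 0$)
$j{\left(J \right)} = 0$ ($j{\left(J \right)} = \frac{0 \frac{1}{J}}{8} = \frac{1}{8} \cdot 0 = 0$)
$w + j{\left(26 \right)} = 462 + 0 = 462$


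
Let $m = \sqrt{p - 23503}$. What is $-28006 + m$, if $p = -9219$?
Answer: $-28006 + i \sqrt{32722} \approx -28006.0 + 180.89 i$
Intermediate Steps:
$m = i \sqrt{32722}$ ($m = \sqrt{-9219 - 23503} = \sqrt{-32722} = i \sqrt{32722} \approx 180.89 i$)
$-28006 + m = -28006 + i \sqrt{32722}$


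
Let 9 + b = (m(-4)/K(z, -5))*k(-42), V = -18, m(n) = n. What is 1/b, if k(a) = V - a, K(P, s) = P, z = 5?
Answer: -5/141 ≈ -0.035461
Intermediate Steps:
k(a) = -18 - a
b = -141/5 (b = -9 + (-4/5)*(-18 - 1*(-42)) = -9 + (-4*1/5)*(-18 + 42) = -9 - 4/5*24 = -9 - 96/5 = -141/5 ≈ -28.200)
1/b = 1/(-141/5) = -5/141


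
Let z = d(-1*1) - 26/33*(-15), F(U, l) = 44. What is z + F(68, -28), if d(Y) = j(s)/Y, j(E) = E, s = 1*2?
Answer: 592/11 ≈ 53.818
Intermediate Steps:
s = 2
d(Y) = 2/Y
z = 108/11 (z = 2/((-1*1)) - 26/33*(-15) = 2/(-1) - 26*1/33*(-15) = 2*(-1) - 26/33*(-15) = -2 + 130/11 = 108/11 ≈ 9.8182)
z + F(68, -28) = 108/11 + 44 = 592/11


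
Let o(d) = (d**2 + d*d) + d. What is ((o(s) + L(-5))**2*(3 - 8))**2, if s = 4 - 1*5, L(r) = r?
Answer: 6400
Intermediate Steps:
s = -1 (s = 4 - 5 = -1)
o(d) = d + 2*d**2 (o(d) = (d**2 + d**2) + d = 2*d**2 + d = d + 2*d**2)
((o(s) + L(-5))**2*(3 - 8))**2 = ((-(1 + 2*(-1)) - 5)**2*(3 - 8))**2 = ((-(1 - 2) - 5)**2*(-5))**2 = ((-1*(-1) - 5)**2*(-5))**2 = ((1 - 5)**2*(-5))**2 = ((-4)**2*(-5))**2 = (16*(-5))**2 = (-80)**2 = 6400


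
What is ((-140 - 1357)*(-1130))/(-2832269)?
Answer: -1691610/2832269 ≈ -0.59726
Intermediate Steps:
((-140 - 1357)*(-1130))/(-2832269) = -1497*(-1130)*(-1/2832269) = 1691610*(-1/2832269) = -1691610/2832269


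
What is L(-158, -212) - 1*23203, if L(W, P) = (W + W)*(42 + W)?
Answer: 13453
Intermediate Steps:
L(W, P) = 2*W*(42 + W) (L(W, P) = (2*W)*(42 + W) = 2*W*(42 + W))
L(-158, -212) - 1*23203 = 2*(-158)*(42 - 158) - 1*23203 = 2*(-158)*(-116) - 23203 = 36656 - 23203 = 13453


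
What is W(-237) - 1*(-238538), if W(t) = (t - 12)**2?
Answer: 300539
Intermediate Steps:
W(t) = (-12 + t)**2
W(-237) - 1*(-238538) = (-12 - 237)**2 - 1*(-238538) = (-249)**2 + 238538 = 62001 + 238538 = 300539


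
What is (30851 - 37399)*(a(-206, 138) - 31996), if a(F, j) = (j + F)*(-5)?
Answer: 207283488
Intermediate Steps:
a(F, j) = -5*F - 5*j (a(F, j) = (F + j)*(-5) = -5*F - 5*j)
(30851 - 37399)*(a(-206, 138) - 31996) = (30851 - 37399)*((-5*(-206) - 5*138) - 31996) = -6548*((1030 - 690) - 31996) = -6548*(340 - 31996) = -6548*(-31656) = 207283488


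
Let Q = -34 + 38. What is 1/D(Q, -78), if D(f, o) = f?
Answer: ¼ ≈ 0.25000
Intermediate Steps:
Q = 4
1/D(Q, -78) = 1/4 = ¼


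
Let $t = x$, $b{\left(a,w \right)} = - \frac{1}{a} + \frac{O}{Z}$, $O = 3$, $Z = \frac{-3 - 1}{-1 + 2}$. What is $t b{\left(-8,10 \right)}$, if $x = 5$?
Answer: $- \frac{25}{8} \approx -3.125$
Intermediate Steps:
$Z = -4$ ($Z = - \frac{4}{1} = \left(-4\right) 1 = -4$)
$b{\left(a,w \right)} = - \frac{3}{4} - \frac{1}{a}$ ($b{\left(a,w \right)} = - \frac{1}{a} + \frac{3}{-4} = - \frac{1}{a} + 3 \left(- \frac{1}{4}\right) = - \frac{1}{a} - \frac{3}{4} = - \frac{3}{4} - \frac{1}{a}$)
$t = 5$
$t b{\left(-8,10 \right)} = 5 \left(- \frac{3}{4} - \frac{1}{-8}\right) = 5 \left(- \frac{3}{4} - - \frac{1}{8}\right) = 5 \left(- \frac{3}{4} + \frac{1}{8}\right) = 5 \left(- \frac{5}{8}\right) = - \frac{25}{8}$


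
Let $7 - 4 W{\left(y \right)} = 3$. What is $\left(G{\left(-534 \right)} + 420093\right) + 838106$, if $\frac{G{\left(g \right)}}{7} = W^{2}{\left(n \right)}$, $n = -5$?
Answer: $1258206$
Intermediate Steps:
$W{\left(y \right)} = 1$ ($W{\left(y \right)} = \frac{7}{4} - \frac{3}{4} = 1$)
$G{\left(g \right)} = 7$ ($G{\left(g \right)} = 7 \cdot 1^{2} = 7 \cdot 1 = 7$)
$\left(G{\left(-534 \right)} + 420093\right) + 838106 = \left(7 + 420093\right) + 838106 = 420100 + 838106 = 1258206$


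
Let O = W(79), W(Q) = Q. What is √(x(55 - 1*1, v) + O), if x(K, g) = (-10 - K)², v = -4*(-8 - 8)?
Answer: 5*√167 ≈ 64.614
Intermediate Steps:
O = 79
v = 64 (v = -4*(-16) = 64)
√(x(55 - 1*1, v) + O) = √((10 + (55 - 1*1))² + 79) = √((10 + (55 - 1))² + 79) = √((10 + 54)² + 79) = √(64² + 79) = √(4096 + 79) = √4175 = 5*√167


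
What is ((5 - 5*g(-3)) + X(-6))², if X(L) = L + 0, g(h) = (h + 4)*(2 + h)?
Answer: 16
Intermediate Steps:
g(h) = (2 + h)*(4 + h) (g(h) = (4 + h)*(2 + h) = (2 + h)*(4 + h))
X(L) = L
((5 - 5*g(-3)) + X(-6))² = ((5 - 5*(8 + (-3)² + 6*(-3))) - 6)² = ((5 - 5*(8 + 9 - 18)) - 6)² = ((5 - 5*(-1)) - 6)² = ((5 + 5) - 6)² = (10 - 6)² = 4² = 16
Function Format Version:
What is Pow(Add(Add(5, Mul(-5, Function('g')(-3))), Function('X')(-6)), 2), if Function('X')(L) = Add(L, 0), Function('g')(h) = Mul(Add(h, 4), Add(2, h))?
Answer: 16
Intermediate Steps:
Function('g')(h) = Mul(Add(2, h), Add(4, h)) (Function('g')(h) = Mul(Add(4, h), Add(2, h)) = Mul(Add(2, h), Add(4, h)))
Function('X')(L) = L
Pow(Add(Add(5, Mul(-5, Function('g')(-3))), Function('X')(-6)), 2) = Pow(Add(Add(5, Mul(-5, Add(8, Pow(-3, 2), Mul(6, -3)))), -6), 2) = Pow(Add(Add(5, Mul(-5, Add(8, 9, -18))), -6), 2) = Pow(Add(Add(5, Mul(-5, -1)), -6), 2) = Pow(Add(Add(5, 5), -6), 2) = Pow(Add(10, -6), 2) = Pow(4, 2) = 16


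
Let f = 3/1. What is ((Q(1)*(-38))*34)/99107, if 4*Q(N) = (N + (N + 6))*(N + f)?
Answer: -10336/99107 ≈ -0.10429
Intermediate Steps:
f = 3 (f = 3*1 = 3)
Q(N) = (3 + N)*(6 + 2*N)/4 (Q(N) = ((N + (N + 6))*(N + 3))/4 = ((N + (6 + N))*(3 + N))/4 = ((6 + 2*N)*(3 + N))/4 = ((3 + N)*(6 + 2*N))/4 = (3 + N)*(6 + 2*N)/4)
((Q(1)*(-38))*34)/99107 = (((9/2 + (1/2)*1**2 + 3*1)*(-38))*34)/99107 = (((9/2 + (1/2)*1 + 3)*(-38))*34)*(1/99107) = (((9/2 + 1/2 + 3)*(-38))*34)*(1/99107) = ((8*(-38))*34)*(1/99107) = -304*34*(1/99107) = -10336*1/99107 = -10336/99107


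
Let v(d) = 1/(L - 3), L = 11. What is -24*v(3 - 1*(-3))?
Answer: -3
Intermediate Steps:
v(d) = ⅛ (v(d) = 1/(11 - 3) = 1/8 = ⅛)
-24*v(3 - 1*(-3)) = -24*⅛ = -3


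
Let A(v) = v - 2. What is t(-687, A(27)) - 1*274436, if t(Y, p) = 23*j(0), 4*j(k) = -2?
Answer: -548895/2 ≈ -2.7445e+5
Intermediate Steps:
j(k) = -½ (j(k) = (¼)*(-2) = -½)
A(v) = -2 + v
t(Y, p) = -23/2 (t(Y, p) = 23*(-½) = -23/2)
t(-687, A(27)) - 1*274436 = -23/2 - 1*274436 = -23/2 - 274436 = -548895/2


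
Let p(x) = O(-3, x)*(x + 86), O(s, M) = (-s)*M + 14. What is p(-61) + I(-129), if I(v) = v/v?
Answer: -4224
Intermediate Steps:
I(v) = 1
O(s, M) = 14 - M*s (O(s, M) = -M*s + 14 = 14 - M*s)
p(x) = (14 + 3*x)*(86 + x) (p(x) = (14 - 1*x*(-3))*(x + 86) = (14 + 3*x)*(86 + x))
p(-61) + I(-129) = (1204 + 3*(-61)**2 + 272*(-61)) + 1 = (1204 + 3*3721 - 16592) + 1 = (1204 + 11163 - 16592) + 1 = -4225 + 1 = -4224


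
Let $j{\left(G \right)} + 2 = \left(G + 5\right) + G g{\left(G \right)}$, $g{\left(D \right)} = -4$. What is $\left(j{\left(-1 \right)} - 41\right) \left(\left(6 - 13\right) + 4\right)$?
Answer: $105$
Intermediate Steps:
$j{\left(G \right)} = 3 - 3 G$ ($j{\left(G \right)} = -2 + \left(\left(G + 5\right) + G \left(-4\right)\right) = -2 - \left(-5 + 3 G\right) = 3 - 3 G$)
$\left(j{\left(-1 \right)} - 41\right) \left(\left(6 - 13\right) + 4\right) = \left(\left(3 - -3\right) - 41\right) \left(\left(6 - 13\right) + 4\right) = \left(\left(3 + 3\right) - 41\right) \left(-7 + 4\right) = \left(6 - 41\right) \left(-3\right) = \left(-35\right) \left(-3\right) = 105$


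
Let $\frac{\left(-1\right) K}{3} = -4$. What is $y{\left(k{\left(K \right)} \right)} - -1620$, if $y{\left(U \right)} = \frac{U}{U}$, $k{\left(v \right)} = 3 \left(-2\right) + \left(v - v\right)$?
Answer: $1621$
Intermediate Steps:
$K = 12$ ($K = \left(-3\right) \left(-4\right) = 12$)
$k{\left(v \right)} = -6$ ($k{\left(v \right)} = -6 + 0 = -6$)
$y{\left(U \right)} = 1$
$y{\left(k{\left(K \right)} \right)} - -1620 = 1 - -1620 = 1 + 1620 = 1621$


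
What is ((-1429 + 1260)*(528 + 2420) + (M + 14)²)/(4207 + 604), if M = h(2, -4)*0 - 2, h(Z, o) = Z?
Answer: -498068/4811 ≈ -103.53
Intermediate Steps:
M = -2 (M = 2*0 - 2 = 0 - 2 = -2)
((-1429 + 1260)*(528 + 2420) + (M + 14)²)/(4207 + 604) = ((-1429 + 1260)*(528 + 2420) + (-2 + 14)²)/(4207 + 604) = (-169*2948 + 12²)/4811 = (-498212 + 144)*(1/4811) = -498068*1/4811 = -498068/4811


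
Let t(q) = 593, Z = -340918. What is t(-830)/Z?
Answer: -593/340918 ≈ -0.0017394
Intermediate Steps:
t(-830)/Z = 593/(-340918) = 593*(-1/340918) = -593/340918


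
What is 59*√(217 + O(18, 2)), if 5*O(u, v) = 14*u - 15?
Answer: 59*√6610/5 ≈ 959.36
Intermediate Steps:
O(u, v) = -3 + 14*u/5 (O(u, v) = (14*u - 15)/5 = (-15 + 14*u)/5 = -3 + 14*u/5)
59*√(217 + O(18, 2)) = 59*√(217 + (-3 + (14/5)*18)) = 59*√(217 + (-3 + 252/5)) = 59*√(217 + 237/5) = 59*√(1322/5) = 59*(√6610/5) = 59*√6610/5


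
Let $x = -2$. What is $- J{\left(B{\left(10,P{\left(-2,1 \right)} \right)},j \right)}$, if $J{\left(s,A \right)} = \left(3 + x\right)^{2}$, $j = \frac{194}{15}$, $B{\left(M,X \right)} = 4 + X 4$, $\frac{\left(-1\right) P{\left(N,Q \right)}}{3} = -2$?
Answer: $-1$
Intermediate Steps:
$P{\left(N,Q \right)} = 6$ ($P{\left(N,Q \right)} = \left(-3\right) \left(-2\right) = 6$)
$B{\left(M,X \right)} = 4 + 4 X$
$j = \frac{194}{15}$ ($j = 194 \cdot \frac{1}{15} = \frac{194}{15} \approx 12.933$)
$J{\left(s,A \right)} = 1$ ($J{\left(s,A \right)} = \left(3 - 2\right)^{2} = 1^{2} = 1$)
$- J{\left(B{\left(10,P{\left(-2,1 \right)} \right)},j \right)} = \left(-1\right) 1 = -1$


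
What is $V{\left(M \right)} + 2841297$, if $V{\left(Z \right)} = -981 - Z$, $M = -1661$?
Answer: $2841977$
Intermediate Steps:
$V{\left(M \right)} + 2841297 = \left(-981 - -1661\right) + 2841297 = \left(-981 + 1661\right) + 2841297 = 680 + 2841297 = 2841977$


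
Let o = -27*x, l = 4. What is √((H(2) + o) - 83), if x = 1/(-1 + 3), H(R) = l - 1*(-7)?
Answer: 3*I*√38/2 ≈ 9.2466*I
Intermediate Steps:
H(R) = 11 (H(R) = 4 - 1*(-7) = 4 + 7 = 11)
x = ½ (x = 1/2 = ½ ≈ 0.50000)
o = -27/2 (o = -27*½ = -27/2 ≈ -13.500)
√((H(2) + o) - 83) = √((11 - 27/2) - 83) = √(-5/2 - 83) = √(-171/2) = 3*I*√38/2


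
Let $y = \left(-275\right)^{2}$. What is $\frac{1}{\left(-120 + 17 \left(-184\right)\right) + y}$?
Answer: $\frac{1}{72377} \approx 1.3817 \cdot 10^{-5}$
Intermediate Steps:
$y = 75625$
$\frac{1}{\left(-120 + 17 \left(-184\right)\right) + y} = \frac{1}{\left(-120 + 17 \left(-184\right)\right) + 75625} = \frac{1}{\left(-120 - 3128\right) + 75625} = \frac{1}{-3248 + 75625} = \frac{1}{72377}$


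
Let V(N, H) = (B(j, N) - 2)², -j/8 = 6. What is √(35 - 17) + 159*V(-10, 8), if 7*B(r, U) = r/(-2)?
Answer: 15900/49 + 3*√2 ≈ 328.73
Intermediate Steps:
j = -48 (j = -8*6 = -48)
B(r, U) = -r/14 (B(r, U) = (r/(-2))/7 = (r*(-½))/7 = (-r/2)/7 = -r/14)
V(N, H) = 100/49 (V(N, H) = (-1/14*(-48) - 2)² = (24/7 - 2)² = (10/7)² = 100/49)
√(35 - 17) + 159*V(-10, 8) = √(35 - 17) + 159*(100/49) = √18 + 15900/49 = 3*√2 + 15900/49 = 15900/49 + 3*√2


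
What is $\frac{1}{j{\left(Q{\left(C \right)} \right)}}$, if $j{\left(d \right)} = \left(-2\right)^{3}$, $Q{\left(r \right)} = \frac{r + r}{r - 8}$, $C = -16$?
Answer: $- \frac{1}{8} \approx -0.125$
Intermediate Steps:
$Q{\left(r \right)} = \frac{2 r}{-8 + r}$
$j{\left(d \right)} = -8$
$\frac{1}{j{\left(Q{\left(C \right)} \right)}} = \frac{1}{-8} = - \frac{1}{8}$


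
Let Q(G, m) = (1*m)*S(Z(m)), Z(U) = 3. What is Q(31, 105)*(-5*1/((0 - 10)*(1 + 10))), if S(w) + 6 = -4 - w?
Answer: -1365/22 ≈ -62.045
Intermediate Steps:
S(w) = -10 - w (S(w) = -6 + (-4 - w) = -10 - w)
Q(G, m) = -13*m (Q(G, m) = (1*m)*(-10 - 1*3) = m*(-10 - 3) = m*(-13) = -13*m)
Q(31, 105)*(-5*1/((0 - 10)*(1 + 10))) = (-13*105)*(-5*1/((0 - 10)*(1 + 10))) = -(-6825)/((-10*11)) = -(-6825)/(-110) = -(-6825)*(-1)/110 = -1365*1/22 = -1365/22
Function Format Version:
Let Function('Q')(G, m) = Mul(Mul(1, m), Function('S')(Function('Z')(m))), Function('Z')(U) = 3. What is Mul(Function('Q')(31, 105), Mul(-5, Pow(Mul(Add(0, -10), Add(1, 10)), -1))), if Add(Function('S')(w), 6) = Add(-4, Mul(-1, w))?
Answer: Rational(-1365, 22) ≈ -62.045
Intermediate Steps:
Function('S')(w) = Add(-10, Mul(-1, w)) (Function('S')(w) = Add(-6, Add(-4, Mul(-1, w))) = Add(-10, Mul(-1, w)))
Function('Q')(G, m) = Mul(-13, m) (Function('Q')(G, m) = Mul(Mul(1, m), Add(-10, Mul(-1, 3))) = Mul(m, Add(-10, -3)) = Mul(m, -13) = Mul(-13, m))
Mul(Function('Q')(31, 105), Mul(-5, Pow(Mul(Add(0, -10), Add(1, 10)), -1))) = Mul(Mul(-13, 105), Mul(-5, Pow(Mul(Add(0, -10), Add(1, 10)), -1))) = Mul(-1365, Mul(-5, Pow(Mul(-10, 11), -1))) = Mul(-1365, Mul(-5, Pow(-110, -1))) = Mul(-1365, Mul(-5, Rational(-1, 110))) = Mul(-1365, Rational(1, 22)) = Rational(-1365, 22)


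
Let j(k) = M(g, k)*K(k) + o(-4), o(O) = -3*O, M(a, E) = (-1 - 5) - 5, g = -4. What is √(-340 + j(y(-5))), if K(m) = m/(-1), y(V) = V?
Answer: I*√383 ≈ 19.57*I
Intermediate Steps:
K(m) = -m (K(m) = m*(-1) = -m)
M(a, E) = -11 (M(a, E) = -6 - 5 = -11)
j(k) = 12 + 11*k (j(k) = -(-11)*k - 3*(-4) = 11*k + 12 = 12 + 11*k)
√(-340 + j(y(-5))) = √(-340 + (12 + 11*(-5))) = √(-340 + (12 - 55)) = √(-340 - 43) = √(-383) = I*√383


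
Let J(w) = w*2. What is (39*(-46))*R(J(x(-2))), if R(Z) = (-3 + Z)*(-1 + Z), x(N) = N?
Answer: -62790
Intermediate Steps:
J(w) = 2*w
R(Z) = (-1 + Z)*(-3 + Z)
(39*(-46))*R(J(x(-2))) = (39*(-46))*(3 + (2*(-2))² - 8*(-2)) = -1794*(3 + (-4)² - 4*(-4)) = -1794*(3 + 16 + 16) = -1794*35 = -62790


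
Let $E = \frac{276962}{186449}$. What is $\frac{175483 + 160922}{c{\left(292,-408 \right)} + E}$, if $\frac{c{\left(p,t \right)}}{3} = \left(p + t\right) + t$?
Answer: $- \frac{62722375845}{292820866} \approx -214.2$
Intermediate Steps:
$E = \frac{276962}{186449}$ ($E = 276962 \cdot \frac{1}{186449} = \frac{276962}{186449} \approx 1.4855$)
$c{\left(p,t \right)} = 3 p + 6 t$ ($c{\left(p,t \right)} = 3 \left(\left(p + t\right) + t\right) = 3 \left(p + 2 t\right) = 3 p + 6 t$)
$\frac{175483 + 160922}{c{\left(292,-408 \right)} + E} = \frac{175483 + 160922}{\left(3 \cdot 292 + 6 \left(-408\right)\right) + \frac{276962}{186449}} = \frac{336405}{\left(876 - 2448\right) + \frac{276962}{186449}} = \frac{336405}{-1572 + \frac{276962}{186449}} = \frac{336405}{- \frac{292820866}{186449}} = 336405 \left(- \frac{186449}{292820866}\right) = - \frac{62722375845}{292820866}$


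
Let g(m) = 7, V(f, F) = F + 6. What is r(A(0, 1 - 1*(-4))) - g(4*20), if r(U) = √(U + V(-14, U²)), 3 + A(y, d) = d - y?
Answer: -7 + 2*√3 ≈ -3.5359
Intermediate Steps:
V(f, F) = 6 + F
A(y, d) = -3 + d - y (A(y, d) = -3 + (d - y) = -3 + d - y)
r(U) = √(6 + U + U²) (r(U) = √(U + (6 + U²)) = √(6 + U + U²))
r(A(0, 1 - 1*(-4))) - g(4*20) = √(6 + (-3 + (1 - 1*(-4)) - 1*0) + (-3 + (1 - 1*(-4)) - 1*0)²) - 1*7 = √(6 + (-3 + (1 + 4) + 0) + (-3 + (1 + 4) + 0)²) - 7 = √(6 + (-3 + 5 + 0) + (-3 + 5 + 0)²) - 7 = √(6 + 2 + 2²) - 7 = √(6 + 2 + 4) - 7 = √12 - 7 = 2*√3 - 7 = -7 + 2*√3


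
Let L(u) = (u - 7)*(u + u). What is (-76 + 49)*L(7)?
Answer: 0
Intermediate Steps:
L(u) = 2*u*(-7 + u) (L(u) = (-7 + u)*(2*u) = 2*u*(-7 + u))
(-76 + 49)*L(7) = (-76 + 49)*(2*7*(-7 + 7)) = -54*7*0 = -27*0 = 0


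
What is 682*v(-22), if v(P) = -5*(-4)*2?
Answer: 27280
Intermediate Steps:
v(P) = 40 (v(P) = 20*2 = 40)
682*v(-22) = 682*40 = 27280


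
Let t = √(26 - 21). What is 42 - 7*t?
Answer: 42 - 7*√5 ≈ 26.348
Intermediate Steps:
t = √5 ≈ 2.2361
42 - 7*t = 42 - 7*√5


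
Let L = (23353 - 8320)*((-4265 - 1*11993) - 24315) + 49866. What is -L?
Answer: 609884043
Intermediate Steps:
L = -609884043 (L = 15033*((-4265 - 11993) - 24315) + 49866 = 15033*(-16258 - 24315) + 49866 = 15033*(-40573) + 49866 = -609933909 + 49866 = -609884043)
-L = -1*(-609884043) = 609884043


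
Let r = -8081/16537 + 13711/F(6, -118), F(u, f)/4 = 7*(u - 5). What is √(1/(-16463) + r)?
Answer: √7106649834592200079257/3811480834 ≈ 22.118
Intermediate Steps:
F(u, f) = -140 + 28*u (F(u, f) = 4*(7*(u - 5)) = 4*(7*(-5 + u)) = 4*(-35 + 7*u) = -140 + 28*u)
r = 226512539/463036 (r = -8081/16537 + 13711/(-140 + 28*6) = -8081*1/16537 + 13711/(-140 + 168) = -8081/16537 + 13711/28 = 226512539/463036 ≈ 489.19)
√(1/(-16463) + r) = √(1/(-16463) + 226512539/463036) = √(-1/16463 + 226512539/463036) = √(3729075466521/7622961668) = √7106649834592200079257/3811480834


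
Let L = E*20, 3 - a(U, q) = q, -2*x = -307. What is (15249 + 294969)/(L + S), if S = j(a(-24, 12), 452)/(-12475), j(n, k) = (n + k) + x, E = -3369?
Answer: -7739939100/1681132193 ≈ -4.6040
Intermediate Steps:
x = 307/2 (x = -1/2*(-307) = 307/2 ≈ 153.50)
a(U, q) = 3 - q
j(n, k) = 307/2 + k + n (j(n, k) = (n + k) + 307/2 = (k + n) + 307/2 = 307/2 + k + n)
L = -67380 (L = -3369*20 = -67380)
S = -1193/24950 (S = (307/2 + 452 + (3 - 1*12))/(-12475) = (307/2 + 452 + (3 - 12))*(-1/12475) = (307/2 + 452 - 9)*(-1/12475) = (1193/2)*(-1/12475) = -1193/24950 ≈ -0.047816)
(15249 + 294969)/(L + S) = (15249 + 294969)/(-67380 - 1193/24950) = 310218/(-1681132193/24950) = 310218*(-24950/1681132193) = -7739939100/1681132193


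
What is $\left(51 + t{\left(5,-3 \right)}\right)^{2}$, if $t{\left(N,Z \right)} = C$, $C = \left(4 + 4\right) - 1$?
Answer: $3364$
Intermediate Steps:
$C = 7$ ($C = 8 - 1 = 7$)
$t{\left(N,Z \right)} = 7$
$\left(51 + t{\left(5,-3 \right)}\right)^{2} = \left(51 + 7\right)^{2} = 58^{2} = 3364$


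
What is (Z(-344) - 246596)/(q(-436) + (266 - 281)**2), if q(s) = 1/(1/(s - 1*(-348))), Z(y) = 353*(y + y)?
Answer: -489460/137 ≈ -3572.7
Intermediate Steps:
Z(y) = 706*y (Z(y) = 353*(2*y) = 706*y)
q(s) = 348 + s (q(s) = 1/(1/(s + 348)) = 1/(1/(348 + s)) = 348 + s)
(Z(-344) - 246596)/(q(-436) + (266 - 281)**2) = (706*(-344) - 246596)/((348 - 436) + (266 - 281)**2) = (-242864 - 246596)/(-88 + (-15)**2) = -489460/(-88 + 225) = -489460/137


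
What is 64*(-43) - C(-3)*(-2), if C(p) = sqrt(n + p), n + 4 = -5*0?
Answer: -2752 + 2*I*sqrt(7) ≈ -2752.0 + 5.2915*I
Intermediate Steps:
n = -4 (n = -4 - 5*0 = -4 + 0 = -4)
C(p) = sqrt(-4 + p)
64*(-43) - C(-3)*(-2) = 64*(-43) - sqrt(-4 - 3)*(-2) = -2752 - sqrt(-7)*(-2) = -2752 - I*sqrt(7)*(-2) = -2752 + 2*I*sqrt(7)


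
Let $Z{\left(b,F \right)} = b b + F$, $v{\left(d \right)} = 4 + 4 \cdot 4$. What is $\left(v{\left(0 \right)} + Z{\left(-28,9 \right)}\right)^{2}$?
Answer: $660969$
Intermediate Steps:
$v{\left(d \right)} = 20$ ($v{\left(d \right)} = 4 + 16 = 20$)
$Z{\left(b,F \right)} = F + b^{2}$ ($Z{\left(b,F \right)} = b^{2} + F = F + b^{2}$)
$\left(v{\left(0 \right)} + Z{\left(-28,9 \right)}\right)^{2} = \left(20 + \left(9 + \left(-28\right)^{2}\right)\right)^{2} = \left(20 + \left(9 + 784\right)\right)^{2} = \left(20 + 793\right)^{2} = 813^{2} = 660969$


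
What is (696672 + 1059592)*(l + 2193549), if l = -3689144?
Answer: -2626659657080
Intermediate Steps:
(696672 + 1059592)*(l + 2193549) = (696672 + 1059592)*(-3689144 + 2193549) = 1756264*(-1495595) = -2626659657080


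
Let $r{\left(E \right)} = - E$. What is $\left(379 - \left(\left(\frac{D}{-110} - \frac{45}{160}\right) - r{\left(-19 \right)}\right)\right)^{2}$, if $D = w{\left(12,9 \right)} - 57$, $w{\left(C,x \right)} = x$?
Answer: $\frac{490289842849}{3097600} \approx 1.5828 \cdot 10^{5}$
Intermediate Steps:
$D = -48$ ($D = 9 - 57 = -48$)
$\left(379 - \left(\left(\frac{D}{-110} - \frac{45}{160}\right) - r{\left(-19 \right)}\right)\right)^{2} = \left(379 - \left(\left(- \frac{48}{-110} - \frac{45}{160}\right) - \left(-1\right) \left(-19\right)\right)\right)^{2} = \left(379 - \left(\left(\left(-48\right) \left(- \frac{1}{110}\right) - \frac{9}{32}\right) - 19\right)\right)^{2} = \left(379 - \left(\left(\frac{24}{55} - \frac{9}{32}\right) - 19\right)\right)^{2} = \left(379 - \left(\frac{273}{1760} - 19\right)\right)^{2} = \left(379 - - \frac{33167}{1760}\right)^{2} = \left(379 + \frac{33167}{1760}\right)^{2} = \left(\frac{700207}{1760}\right)^{2} = \frac{490289842849}{3097600}$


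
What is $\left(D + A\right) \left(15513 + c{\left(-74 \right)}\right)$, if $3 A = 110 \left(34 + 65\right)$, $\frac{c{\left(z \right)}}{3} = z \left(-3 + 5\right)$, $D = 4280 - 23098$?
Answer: $-228867972$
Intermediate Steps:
$D = -18818$
$c{\left(z \right)} = 6 z$ ($c{\left(z \right)} = 3 z \left(-3 + 5\right) = 3 z 2 = 3 \cdot 2 z = 6 z$)
$A = 3630$ ($A = \frac{110 \left(34 + 65\right)}{3} = \frac{110 \cdot 99}{3} = \frac{1}{3} \cdot 10890 = 3630$)
$\left(D + A\right) \left(15513 + c{\left(-74 \right)}\right) = \left(-18818 + 3630\right) \left(15513 + 6 \left(-74\right)\right) = - 15188 \left(15513 - 444\right) = \left(-15188\right) 15069 = -228867972$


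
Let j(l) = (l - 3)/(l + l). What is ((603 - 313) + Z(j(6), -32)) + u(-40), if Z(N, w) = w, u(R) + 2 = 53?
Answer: 309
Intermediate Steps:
u(R) = 51 (u(R) = -2 + 53 = 51)
j(l) = (-3 + l)/(2*l) (j(l) = (-3 + l)/((2*l)) = (-3 + l)*(1/(2*l)) = (-3 + l)/(2*l))
((603 - 313) + Z(j(6), -32)) + u(-40) = ((603 - 313) - 32) + 51 = (290 - 32) + 51 = 258 + 51 = 309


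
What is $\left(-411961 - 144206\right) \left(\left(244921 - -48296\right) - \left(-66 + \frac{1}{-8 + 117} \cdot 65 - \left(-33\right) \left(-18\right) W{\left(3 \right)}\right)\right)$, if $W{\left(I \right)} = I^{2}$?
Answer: $- \frac{18103511708832}{109} \approx -1.6609 \cdot 10^{11}$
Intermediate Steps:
$\left(-411961 - 144206\right) \left(\left(244921 - -48296\right) - \left(-66 + \frac{1}{-8 + 117} \cdot 65 - \left(-33\right) \left(-18\right) W{\left(3 \right)}\right)\right) = \left(-411961 - 144206\right) \left(\left(244921 - -48296\right) - \left(-66 + \frac{1}{-8 + 117} \cdot 65 - \left(-33\right) \left(-18\right) 3^{2}\right)\right) = - 556167 \left(\left(244921 + 48296\right) + \left(594 \cdot 9 - \left(-66 + \frac{1}{109} \cdot 65\right)\right)\right) = - 556167 \left(293217 + \left(5346 - \left(-66 + \frac{1}{109} \cdot 65\right)\right)\right) = - 556167 \left(293217 + \left(5346 - \left(-66 + \frac{65}{109}\right)\right)\right) = - 556167 \left(293217 + \left(5346 - - \frac{7129}{109}\right)\right) = - 556167 \left(293217 + \left(5346 + \frac{7129}{109}\right)\right) = - 556167 \left(293217 + \frac{589843}{109}\right) = \left(-556167\right) \frac{32550496}{109} = - \frac{18103511708832}{109}$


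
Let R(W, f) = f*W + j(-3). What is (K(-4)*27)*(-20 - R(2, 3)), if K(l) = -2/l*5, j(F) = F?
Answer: -3105/2 ≈ -1552.5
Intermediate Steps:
R(W, f) = -3 + W*f (R(W, f) = f*W - 3 = W*f - 3 = -3 + W*f)
K(l) = -10/l
(K(-4)*27)*(-20 - R(2, 3)) = (-10/(-4)*27)*(-20 - (-3 + 2*3)) = (-10*(-1/4)*27)*(-20 - (-3 + 6)) = ((5/2)*27)*(-20 - 1*3) = 135*(-20 - 3)/2 = (135/2)*(-23) = -3105/2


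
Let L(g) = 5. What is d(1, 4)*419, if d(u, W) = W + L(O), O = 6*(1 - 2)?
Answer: 3771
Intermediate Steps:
O = -6 (O = 6*(-1) = -6)
d(u, W) = 5 + W (d(u, W) = W + 5 = 5 + W)
d(1, 4)*419 = (5 + 4)*419 = 9*419 = 3771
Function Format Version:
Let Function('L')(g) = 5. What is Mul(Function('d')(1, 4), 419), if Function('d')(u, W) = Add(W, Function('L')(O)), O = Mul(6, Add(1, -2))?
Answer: 3771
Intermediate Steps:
O = -6 (O = Mul(6, -1) = -6)
Function('d')(u, W) = Add(5, W) (Function('d')(u, W) = Add(W, 5) = Add(5, W))
Mul(Function('d')(1, 4), 419) = Mul(Add(5, 4), 419) = Mul(9, 419) = 3771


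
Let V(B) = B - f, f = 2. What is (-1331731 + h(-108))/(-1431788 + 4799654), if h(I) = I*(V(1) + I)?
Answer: -1319959/3367866 ≈ -0.39193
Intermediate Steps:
V(B) = -2 + B (V(B) = B - 1*2 = B - 2 = -2 + B)
h(I) = I*(-1 + I) (h(I) = I*((-2 + 1) + I) = I*(-1 + I))
(-1331731 + h(-108))/(-1431788 + 4799654) = (-1331731 - 108*(-1 - 108))/(-1431788 + 4799654) = (-1331731 - 108*(-109))/3367866 = (-1331731 + 11772)*(1/3367866) = -1319959*1/3367866 = -1319959/3367866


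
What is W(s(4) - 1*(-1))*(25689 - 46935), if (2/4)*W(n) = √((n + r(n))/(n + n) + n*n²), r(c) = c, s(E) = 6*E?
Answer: -42492*√15626 ≈ -5.3117e+6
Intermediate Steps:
W(n) = 2*√(1 + n³) (W(n) = 2*√((n + n)/(n + n) + n*n²) = 2*√((2*n)/((2*n)) + n³) = 2*√((2*n)*(1/(2*n)) + n³) = 2*√(1 + n³))
W(s(4) - 1*(-1))*(25689 - 46935) = (2*√(1 + (6*4 - 1*(-1))³))*(25689 - 46935) = (2*√(1 + (24 + 1)³))*(-21246) = (2*√(1 + 25³))*(-21246) = (2*√(1 + 15625))*(-21246) = (2*√15626)*(-21246) = -42492*√15626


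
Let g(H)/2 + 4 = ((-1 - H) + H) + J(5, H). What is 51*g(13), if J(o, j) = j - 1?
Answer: 714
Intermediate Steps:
J(o, j) = -1 + j
g(H) = -12 + 2*H (g(H) = -8 + 2*(((-1 - H) + H) + (-1 + H)) = -8 + 2*(-1 + (-1 + H)) = -8 + 2*(-2 + H) = -8 + (-4 + 2*H) = -12 + 2*H)
51*g(13) = 51*(-12 + 2*13) = 51*(-12 + 26) = 51*14 = 714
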